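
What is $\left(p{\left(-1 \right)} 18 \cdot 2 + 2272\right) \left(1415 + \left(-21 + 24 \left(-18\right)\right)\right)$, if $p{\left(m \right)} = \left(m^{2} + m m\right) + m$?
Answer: $2220296$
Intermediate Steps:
$p{\left(m \right)} = m + 2 m^{2}$ ($p{\left(m \right)} = \left(m^{2} + m^{2}\right) + m = 2 m^{2} + m = m + 2 m^{2}$)
$\left(p{\left(-1 \right)} 18 \cdot 2 + 2272\right) \left(1415 + \left(-21 + 24 \left(-18\right)\right)\right) = \left(- (1 + 2 \left(-1\right)) 18 \cdot 2 + 2272\right) \left(1415 + \left(-21 + 24 \left(-18\right)\right)\right) = \left(- (1 - 2) 18 \cdot 2 + 2272\right) \left(1415 - 453\right) = \left(\left(-1\right) \left(-1\right) 18 \cdot 2 + 2272\right) \left(1415 - 453\right) = \left(1 \cdot 18 \cdot 2 + 2272\right) 962 = \left(18 \cdot 2 + 2272\right) 962 = \left(36 + 2272\right) 962 = 2308 \cdot 962 = 2220296$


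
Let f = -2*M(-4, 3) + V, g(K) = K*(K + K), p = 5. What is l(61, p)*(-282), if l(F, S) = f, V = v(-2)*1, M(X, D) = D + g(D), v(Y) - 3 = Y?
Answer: 11562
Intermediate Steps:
g(K) = 2*K**2 (g(K) = K*(2*K) = 2*K**2)
v(Y) = 3 + Y
M(X, D) = D + 2*D**2
V = 1 (V = (3 - 2)*1 = 1*1 = 1)
f = -41 (f = -6*(1 + 2*3) + 1 = -6*(1 + 6) + 1 = -6*7 + 1 = -2*21 + 1 = -42 + 1 = -41)
l(F, S) = -41
l(61, p)*(-282) = -41*(-282) = 11562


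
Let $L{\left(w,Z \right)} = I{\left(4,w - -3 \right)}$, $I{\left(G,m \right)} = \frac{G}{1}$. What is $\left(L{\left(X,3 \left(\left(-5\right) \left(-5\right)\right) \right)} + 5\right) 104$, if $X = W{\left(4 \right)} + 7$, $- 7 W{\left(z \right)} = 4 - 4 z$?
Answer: $936$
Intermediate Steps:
$W{\left(z \right)} = - \frac{4}{7} + \frac{4 z}{7}$ ($W{\left(z \right)} = - \frac{4 - 4 z}{7} = - \frac{4}{7} + \frac{4 z}{7}$)
$I{\left(G,m \right)} = G$ ($I{\left(G,m \right)} = G 1 = G$)
$X = \frac{61}{7}$ ($X = \left(- \frac{4}{7} + \frac{4}{7} \cdot 4\right) + 7 = \left(- \frac{4}{7} + \frac{16}{7}\right) + 7 = \frac{12}{7} + 7 = \frac{61}{7} \approx 8.7143$)
$L{\left(w,Z \right)} = 4$
$\left(L{\left(X,3 \left(\left(-5\right) \left(-5\right)\right) \right)} + 5\right) 104 = \left(4 + 5\right) 104 = 9 \cdot 104 = 936$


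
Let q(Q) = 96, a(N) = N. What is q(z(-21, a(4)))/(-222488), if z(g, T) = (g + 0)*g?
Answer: -12/27811 ≈ -0.00043148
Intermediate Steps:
z(g, T) = g² (z(g, T) = g*g = g²)
q(z(-21, a(4)))/(-222488) = 96/(-222488) = 96*(-1/222488) = -12/27811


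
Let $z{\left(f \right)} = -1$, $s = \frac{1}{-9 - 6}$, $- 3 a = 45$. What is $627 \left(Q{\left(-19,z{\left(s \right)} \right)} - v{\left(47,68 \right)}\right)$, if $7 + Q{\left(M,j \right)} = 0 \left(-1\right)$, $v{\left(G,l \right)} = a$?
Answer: $5016$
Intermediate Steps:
$a = -15$ ($a = \left(- \frac{1}{3}\right) 45 = -15$)
$s = - \frac{1}{15}$ ($s = \frac{1}{-15} = - \frac{1}{15} \approx -0.066667$)
$v{\left(G,l \right)} = -15$
$Q{\left(M,j \right)} = -7$ ($Q{\left(M,j \right)} = -7 + 0 \left(-1\right) = -7 + 0 = -7$)
$627 \left(Q{\left(-19,z{\left(s \right)} \right)} - v{\left(47,68 \right)}\right) = 627 \left(-7 - -15\right) = 627 \left(-7 + 15\right) = 627 \cdot 8 = 5016$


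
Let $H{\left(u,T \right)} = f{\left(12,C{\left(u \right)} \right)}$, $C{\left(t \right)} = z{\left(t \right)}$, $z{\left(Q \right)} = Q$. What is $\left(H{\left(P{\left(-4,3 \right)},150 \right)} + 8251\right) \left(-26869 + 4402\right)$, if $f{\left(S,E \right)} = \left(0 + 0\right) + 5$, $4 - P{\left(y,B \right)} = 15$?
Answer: $-185487552$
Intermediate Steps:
$P{\left(y,B \right)} = -11$ ($P{\left(y,B \right)} = 4 - 15 = -11$)
$C{\left(t \right)} = t$
$f{\left(S,E \right)} = 5$ ($f{\left(S,E \right)} = 0 + 5 = 5$)
$H{\left(u,T \right)} = 5$
$\left(H{\left(P{\left(-4,3 \right)},150 \right)} + 8251\right) \left(-26869 + 4402\right) = \left(5 + 8251\right) \left(-26869 + 4402\right) = 8256 \left(-22467\right) = -185487552$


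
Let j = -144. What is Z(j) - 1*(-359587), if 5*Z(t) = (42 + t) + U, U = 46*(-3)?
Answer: 359539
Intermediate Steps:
U = -138
Z(t) = -96/5 + t/5 (Z(t) = ((42 + t) - 138)/5 = (-96 + t)/5 = -96/5 + t/5)
Z(j) - 1*(-359587) = (-96/5 + (⅕)*(-144)) - 1*(-359587) = (-96/5 - 144/5) + 359587 = -48 + 359587 = 359539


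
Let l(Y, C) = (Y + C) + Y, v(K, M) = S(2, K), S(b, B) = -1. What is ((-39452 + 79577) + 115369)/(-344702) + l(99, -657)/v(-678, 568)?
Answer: 79031362/172351 ≈ 458.55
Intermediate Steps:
v(K, M) = -1
l(Y, C) = C + 2*Y (l(Y, C) = (C + Y) + Y = C + 2*Y)
((-39452 + 79577) + 115369)/(-344702) + l(99, -657)/v(-678, 568) = ((-39452 + 79577) + 115369)/(-344702) + (-657 + 2*99)/(-1) = (40125 + 115369)*(-1/344702) + (-657 + 198)*(-1) = 155494*(-1/344702) - 459*(-1) = -77747/172351 + 459 = 79031362/172351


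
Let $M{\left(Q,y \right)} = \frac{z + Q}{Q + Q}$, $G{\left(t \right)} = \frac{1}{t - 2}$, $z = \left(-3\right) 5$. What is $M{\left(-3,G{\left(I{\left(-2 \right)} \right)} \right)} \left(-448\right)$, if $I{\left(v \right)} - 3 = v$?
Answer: $-1344$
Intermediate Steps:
$I{\left(v \right)} = 3 + v$
$z = -15$
$G{\left(t \right)} = \frac{1}{-2 + t}$
$M{\left(Q,y \right)} = \frac{-15 + Q}{2 Q}$ ($M{\left(Q,y \right)} = \frac{-15 + Q}{Q + Q} = \frac{-15 + Q}{2 Q}$)
$M{\left(-3,G{\left(I{\left(-2 \right)} \right)} \right)} \left(-448\right) = \frac{-15 - 3}{2 \left(-3\right)} \left(-448\right) = \frac{1}{2} \left(- \frac{1}{3}\right) \left(-18\right) \left(-448\right) = 3 \left(-448\right) = -1344$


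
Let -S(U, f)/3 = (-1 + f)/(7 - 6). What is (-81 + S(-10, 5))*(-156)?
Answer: 14508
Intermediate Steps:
S(U, f) = 3 - 3*f (S(U, f) = -3*(-1 + f)/(7 - 6) = -3*(-1 + f)/1 = -3*(-1 + f) = 3 - 3*f)
(-81 + S(-10, 5))*(-156) = (-81 + (3 - 3*5))*(-156) = (-81 + (3 - 15))*(-156) = (-81 - 12)*(-156) = -93*(-156) = 14508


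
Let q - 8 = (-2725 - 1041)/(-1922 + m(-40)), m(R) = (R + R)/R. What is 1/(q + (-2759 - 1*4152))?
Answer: -960/6624997 ≈ -0.00014491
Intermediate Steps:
m(R) = 2 (m(R) = (2*R)/R = 2)
q = 9563/960 (q = 8 + (-2725 - 1041)/(-1922 + 2) = 8 - 3766/(-1920) = 8 - 3766*(-1/1920) = 8 + 1883/960 = 9563/960 ≈ 9.9615)
1/(q + (-2759 - 1*4152)) = 1/(9563/960 + (-2759 - 1*4152)) = 1/(9563/960 + (-2759 - 4152)) = 1/(9563/960 - 6911) = 1/(-6624997/960) = -960/6624997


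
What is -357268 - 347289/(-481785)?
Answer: -57375338697/160595 ≈ -3.5727e+5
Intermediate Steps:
-357268 - 347289/(-481785) = -357268 - 347289*(-1/481785) = -357268 + 115763/160595 = -57375338697/160595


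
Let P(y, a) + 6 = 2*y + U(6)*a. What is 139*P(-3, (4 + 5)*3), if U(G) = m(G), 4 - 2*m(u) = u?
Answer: -5421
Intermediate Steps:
m(u) = 2 - u/2
U(G) = 2 - G/2
P(y, a) = -6 - a + 2*y (P(y, a) = -6 + (2*y + (2 - ½*6)*a) = -6 + (2*y + (2 - 3)*a) = -6 + (2*y - a) = -6 + (-a + 2*y) = -6 - a + 2*y)
139*P(-3, (4 + 5)*3) = 139*(-6 - (4 + 5)*3 + 2*(-3)) = 139*(-6 - 9*3 - 6) = 139*(-6 - 1*27 - 6) = 139*(-6 - 27 - 6) = 139*(-39) = -5421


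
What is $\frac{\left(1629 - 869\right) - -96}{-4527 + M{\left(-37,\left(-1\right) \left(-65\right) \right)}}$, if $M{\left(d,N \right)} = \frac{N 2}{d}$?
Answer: $- \frac{31672}{167629} \approx -0.18894$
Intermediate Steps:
$M{\left(d,N \right)} = \frac{2 N}{d}$
$\frac{\left(1629 - 869\right) - -96}{-4527 + M{\left(-37,\left(-1\right) \left(-65\right) \right)}} = \frac{\left(1629 - 869\right) - -96}{-4527 + \frac{2 \left(\left(-1\right) \left(-65\right)\right)}{-37}} = \frac{\left(1629 - 869\right) + 96}{-4527 + 2 \cdot 65 \left(- \frac{1}{37}\right)} = \frac{760 + 96}{-4527 - \frac{130}{37}} = \frac{856}{- \frac{167629}{37}} = 856 \left(- \frac{37}{167629}\right) = - \frac{31672}{167629}$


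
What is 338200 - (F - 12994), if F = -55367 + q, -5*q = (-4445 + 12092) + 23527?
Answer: 2063979/5 ≈ 4.1280e+5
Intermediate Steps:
q = -31174/5 (q = -((-4445 + 12092) + 23527)/5 = -(7647 + 23527)/5 = -⅕*31174 = -31174/5 ≈ -6234.8)
F = -308009/5 (F = -55367 - 31174/5 = -308009/5 ≈ -61602.)
338200 - (F - 12994) = 338200 - (-308009/5 - 12994) = 338200 - 1*(-372979/5) = 338200 + 372979/5 = 2063979/5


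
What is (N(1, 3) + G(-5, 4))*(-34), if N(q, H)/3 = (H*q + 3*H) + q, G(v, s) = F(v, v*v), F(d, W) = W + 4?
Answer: -2312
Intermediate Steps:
F(d, W) = 4 + W
G(v, s) = 4 + v² (G(v, s) = 4 + v*v = 4 + v²)
N(q, H) = 3*q + 9*H + 3*H*q (N(q, H) = 3*((H*q + 3*H) + q) = 3*((3*H + H*q) + q) = 3*(q + 3*H + H*q) = 3*q + 9*H + 3*H*q)
(N(1, 3) + G(-5, 4))*(-34) = ((3*1 + 9*3 + 3*3*1) + (4 + (-5)²))*(-34) = ((3 + 27 + 9) + (4 + 25))*(-34) = (39 + 29)*(-34) = 68*(-34) = -2312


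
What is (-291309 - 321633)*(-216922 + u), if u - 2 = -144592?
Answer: 221585888304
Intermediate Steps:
u = -144590 (u = 2 - 144592 = -144590)
(-291309 - 321633)*(-216922 + u) = (-291309 - 321633)*(-216922 - 144590) = -612942*(-361512) = 221585888304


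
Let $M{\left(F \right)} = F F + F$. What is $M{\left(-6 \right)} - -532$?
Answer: $562$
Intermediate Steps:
$M{\left(F \right)} = F + F^{2}$ ($M{\left(F \right)} = F^{2} + F = F + F^{2}$)
$M{\left(-6 \right)} - -532 = - 6 \left(1 - 6\right) - -532 = \left(-6\right) \left(-5\right) + 532 = 30 + 532 = 562$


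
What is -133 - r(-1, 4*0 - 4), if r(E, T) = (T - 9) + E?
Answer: -119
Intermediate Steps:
r(E, T) = -9 + E + T (r(E, T) = (-9 + T) + E = -9 + E + T)
-133 - r(-1, 4*0 - 4) = -133 - (-9 - 1 + (4*0 - 4)) = -133 - (-9 - 1 + (0 - 4)) = -133 - (-9 - 1 - 4) = -133 - 1*(-14) = -133 + 14 = -119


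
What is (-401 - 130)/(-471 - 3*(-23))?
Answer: 177/134 ≈ 1.3209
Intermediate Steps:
(-401 - 130)/(-471 - 3*(-23)) = -531/(-471 + 69) = -531/(-402) = -531*(-1/402) = 177/134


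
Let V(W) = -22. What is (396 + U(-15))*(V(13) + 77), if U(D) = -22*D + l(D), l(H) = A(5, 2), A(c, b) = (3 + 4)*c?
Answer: 41855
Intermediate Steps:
A(c, b) = 7*c
l(H) = 35 (l(H) = 7*5 = 35)
U(D) = 35 - 22*D (U(D) = -22*D + 35 = 35 - 22*D)
(396 + U(-15))*(V(13) + 77) = (396 + (35 - 22*(-15)))*(-22 + 77) = (396 + (35 + 330))*55 = (396 + 365)*55 = 761*55 = 41855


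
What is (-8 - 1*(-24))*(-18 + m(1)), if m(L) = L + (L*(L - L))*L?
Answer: -272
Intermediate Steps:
m(L) = L (m(L) = L + (L*0)*L = L + 0*L = L + 0 = L)
(-8 - 1*(-24))*(-18 + m(1)) = (-8 - 1*(-24))*(-18 + 1) = (-8 + 24)*(-17) = 16*(-17) = -272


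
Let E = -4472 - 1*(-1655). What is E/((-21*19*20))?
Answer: 939/2660 ≈ 0.35301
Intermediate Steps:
E = -2817 (E = -4472 + 1655 = -2817)
E/((-21*19*20)) = -2817/(-21*19*20) = -2817/((-399*20)) = -2817/(-7980) = -2817*(-1/7980) = 939/2660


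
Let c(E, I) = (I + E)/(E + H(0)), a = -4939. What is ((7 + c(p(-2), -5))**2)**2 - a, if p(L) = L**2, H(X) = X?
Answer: 1795825/256 ≈ 7014.9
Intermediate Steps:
c(E, I) = (E + I)/E (c(E, I) = (I + E)/(E + 0) = (E + I)/E)
((7 + c(p(-2), -5))**2)**2 - a = ((7 + ((-2)**2 - 5)/((-2)**2))**2)**2 - 1*(-4939) = ((7 + (4 - 5)/4)**2)**2 + 4939 = ((7 + (1/4)*(-1))**2)**2 + 4939 = ((7 - 1/4)**2)**2 + 4939 = ((27/4)**2)**2 + 4939 = (729/16)**2 + 4939 = 531441/256 + 4939 = 1795825/256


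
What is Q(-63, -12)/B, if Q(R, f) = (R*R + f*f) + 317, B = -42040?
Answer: -443/4204 ≈ -0.10538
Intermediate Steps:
Q(R, f) = 317 + R² + f² (Q(R, f) = (R² + f²) + 317 = 317 + R² + f²)
Q(-63, -12)/B = (317 + (-63)² + (-12)²)/(-42040) = (317 + 3969 + 144)*(-1/42040) = 4430*(-1/42040) = -443/4204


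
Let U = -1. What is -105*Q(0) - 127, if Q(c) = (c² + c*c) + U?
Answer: -22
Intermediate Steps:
Q(c) = -1 + 2*c² (Q(c) = (c² + c*c) - 1 = (c² + c²) - 1 = 2*c² - 1 = -1 + 2*c²)
-105*Q(0) - 127 = -105*(-1 + 2*0²) - 127 = -105*(-1 + 2*0) - 127 = -105*(-1 + 0) - 127 = -105*(-1) - 127 = 105 - 127 = -22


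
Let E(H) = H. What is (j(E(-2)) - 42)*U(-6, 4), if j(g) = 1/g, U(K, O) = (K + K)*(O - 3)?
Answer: 510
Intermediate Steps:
U(K, O) = 2*K*(-3 + O) (U(K, O) = (2*K)*(-3 + O) = 2*K*(-3 + O))
j(g) = 1/g
(j(E(-2)) - 42)*U(-6, 4) = (1/(-2) - 42)*(2*(-6)*(-3 + 4)) = (-½ - 42)*(2*(-6)*1) = -85/2*(-12) = 510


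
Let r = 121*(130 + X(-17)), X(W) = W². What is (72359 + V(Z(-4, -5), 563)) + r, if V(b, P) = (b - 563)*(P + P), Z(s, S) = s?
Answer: -515384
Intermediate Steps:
V(b, P) = 2*P*(-563 + b) (V(b, P) = (-563 + b)*(2*P) = 2*P*(-563 + b))
r = 50699 (r = 121*(130 + (-17)²) = 121*(130 + 289) = 121*419 = 50699)
(72359 + V(Z(-4, -5), 563)) + r = (72359 + 2*563*(-563 - 4)) + 50699 = (72359 + 2*563*(-567)) + 50699 = (72359 - 638442) + 50699 = -566083 + 50699 = -515384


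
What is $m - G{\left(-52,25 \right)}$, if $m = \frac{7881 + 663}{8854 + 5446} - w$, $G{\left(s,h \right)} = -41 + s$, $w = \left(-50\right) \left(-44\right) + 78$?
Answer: $- \frac{7809239}{3575} \approx -2184.4$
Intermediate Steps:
$w = 2278$ ($w = 2200 + 78 = 2278$)
$m = - \frac{8141714}{3575}$ ($m = \frac{7881 + 663}{8854 + 5446} - 2278 = \frac{8544}{14300} - 2278 = 8544 \cdot \frac{1}{14300} - 2278 = \frac{2136}{3575} - 2278 = - \frac{8141714}{3575} \approx -2277.4$)
$m - G{\left(-52,25 \right)} = - \frac{8141714}{3575} - \left(-41 - 52\right) = - \frac{8141714}{3575} - -93 = - \frac{8141714}{3575} + 93 = - \frac{7809239}{3575}$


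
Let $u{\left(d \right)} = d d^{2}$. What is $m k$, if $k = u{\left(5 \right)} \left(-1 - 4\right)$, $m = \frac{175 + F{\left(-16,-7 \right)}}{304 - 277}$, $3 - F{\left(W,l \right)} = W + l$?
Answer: $- \frac{41875}{9} \approx -4652.8$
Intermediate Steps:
$F{\left(W,l \right)} = 3 - W - l$ ($F{\left(W,l \right)} = 3 - \left(W + l\right) = 3 - W - l$)
$u{\left(d \right)} = d^{3}$
$m = \frac{67}{9}$ ($m = \frac{175 - -26}{304 - 277} = \frac{175 + \left(3 + 16 + 7\right)}{27} = \left(175 + 26\right) \frac{1}{27} = 201 \cdot \frac{1}{27} = \frac{67}{9} \approx 7.4444$)
$k = -625$ ($k = 5^{3} \left(-1 - 4\right) = 125 \left(-5\right) = -625$)
$m k = \frac{67}{9} \left(-625\right) = - \frac{41875}{9}$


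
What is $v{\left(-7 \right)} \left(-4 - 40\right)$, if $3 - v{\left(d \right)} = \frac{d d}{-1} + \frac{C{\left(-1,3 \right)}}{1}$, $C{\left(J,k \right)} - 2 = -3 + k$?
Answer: $-2200$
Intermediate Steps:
$C{\left(J,k \right)} = -1 + k$ ($C{\left(J,k \right)} = 2 + \left(-3 + k\right) = -1 + k$)
$v{\left(d \right)} = 1 + d^{2}$ ($v{\left(d \right)} = 3 - \left(\frac{d d}{-1} + \frac{-1 + 3}{1}\right) = 3 - \left(d^{2} \left(-1\right) + 2 \cdot 1\right) = 3 - \left(- d^{2} + 2\right) = 3 - \left(2 - d^{2}\right) = 3 + \left(-2 + d^{2}\right) = 1 + d^{2}$)
$v{\left(-7 \right)} \left(-4 - 40\right) = \left(1 + \left(-7\right)^{2}\right) \left(-4 - 40\right) = \left(1 + 49\right) \left(-44\right) = 50 \left(-44\right) = -2200$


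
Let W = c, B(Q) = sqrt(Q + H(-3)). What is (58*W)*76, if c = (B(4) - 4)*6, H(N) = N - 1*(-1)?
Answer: -105792 + 26448*sqrt(2) ≈ -68389.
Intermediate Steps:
H(N) = 1 + N (H(N) = N + 1 = 1 + N)
B(Q) = sqrt(-2 + Q) (B(Q) = sqrt(Q + (1 - 3)) = sqrt(Q - 2) = sqrt(-2 + Q))
c = -24 + 6*sqrt(2) (c = (sqrt(-2 + 4) - 4)*6 = (sqrt(2) - 4)*6 = (-4 + sqrt(2))*6 = -24 + 6*sqrt(2) ≈ -15.515)
W = -24 + 6*sqrt(2) ≈ -15.515
(58*W)*76 = (58*(-24 + 6*sqrt(2)))*76 = (-1392 + 348*sqrt(2))*76 = -105792 + 26448*sqrt(2)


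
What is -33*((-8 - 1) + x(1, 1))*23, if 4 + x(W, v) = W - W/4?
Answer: 37191/4 ≈ 9297.8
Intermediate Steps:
x(W, v) = -4 + 3*W/4 (x(W, v) = -4 + (W - W/4) = -4 + 3*W/4)
-33*((-8 - 1) + x(1, 1))*23 = -33*((-8 - 1) + (-4 + (3/4)*1))*23 = -33*(-9 + (-4 + 3/4))*23 = -33*(-9 - 13/4)*23 = -33*(-49/4)*23 = (1617/4)*23 = 37191/4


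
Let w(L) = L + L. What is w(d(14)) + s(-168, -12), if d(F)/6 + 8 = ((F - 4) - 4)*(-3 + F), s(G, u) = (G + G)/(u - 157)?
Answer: 117960/169 ≈ 697.99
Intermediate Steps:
s(G, u) = 2*G/(-157 + u) (s(G, u) = (2*G)/(-157 + u) = 2*G/(-157 + u))
d(F) = -48 + 6*(-8 + F)*(-3 + F) (d(F) = -48 + 6*(((F - 4) - 4)*(-3 + F)) = -48 + 6*(((-4 + F) - 4)*(-3 + F)) = -48 + 6*((-8 + F)*(-3 + F)) = -48 + 6*(-8 + F)*(-3 + F))
w(L) = 2*L
w(d(14)) + s(-168, -12) = 2*(96 - 66*14 + 6*14²) + 2*(-168)/(-157 - 12) = 2*(96 - 924 + 6*196) + 2*(-168)/(-169) = 2*(96 - 924 + 1176) + 2*(-168)*(-1/169) = 2*348 + 336/169 = 696 + 336/169 = 117960/169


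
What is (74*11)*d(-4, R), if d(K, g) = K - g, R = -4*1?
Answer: 0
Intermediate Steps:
R = -4
(74*11)*d(-4, R) = (74*11)*(-4 - 1*(-4)) = 814*(-4 + 4) = 814*0 = 0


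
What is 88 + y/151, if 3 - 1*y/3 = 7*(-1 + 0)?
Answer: 13318/151 ≈ 88.199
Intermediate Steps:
y = 30 (y = 9 - 21*(-1 + 0) = 9 - 21*(-1) = 9 - 3*(-7) = 9 + 21 = 30)
88 + y/151 = 88 + 30/151 = 13318/151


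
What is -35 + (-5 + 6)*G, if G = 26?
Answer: -9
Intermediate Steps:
-35 + (-5 + 6)*G = -35 + (-5 + 6)*26 = -35 + 1*26 = -35 + 26 = -9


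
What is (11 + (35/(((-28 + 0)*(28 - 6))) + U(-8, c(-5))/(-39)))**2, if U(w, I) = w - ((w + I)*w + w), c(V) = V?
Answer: 12909649/69696 ≈ 185.23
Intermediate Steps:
U(w, I) = -w*(I + w) (U(w, I) = w - ((I + w)*w + w) = w - (w*(I + w) + w) = w - (w + w*(I + w)) = w + (-w - w*(I + w)) = -w*(I + w))
(11 + (35/(((-28 + 0)*(28 - 6))) + U(-8, c(-5))/(-39)))**2 = (11 + (35/(((-28 + 0)*(28 - 6))) - 1*(-8)*(-5 - 8)/(-39)))**2 = (11 + (35/((-28*22)) - 1*(-8)*(-13)*(-1/39)))**2 = (11 + (35/(-616) - 104*(-1/39)))**2 = (11 + (35*(-1/616) + 8/3))**2 = (11 + (-5/88 + 8/3))**2 = (11 + 689/264)**2 = (3593/264)**2 = 12909649/69696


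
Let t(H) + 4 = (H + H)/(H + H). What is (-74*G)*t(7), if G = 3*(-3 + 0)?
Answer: -1998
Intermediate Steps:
G = -9 (G = 3*(-3) = -9)
t(H) = -3 (t(H) = -4 + (H + H)/(H + H) = -4 + (2*H)/((2*H)) = -4 + (2*H)*(1/(2*H)) = -4 + 1 = -3)
(-74*G)*t(7) = -74*(-9)*(-3) = 666*(-3) = -1998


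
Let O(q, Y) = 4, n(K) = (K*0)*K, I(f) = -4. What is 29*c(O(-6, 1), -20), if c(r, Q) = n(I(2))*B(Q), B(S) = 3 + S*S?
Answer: 0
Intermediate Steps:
n(K) = 0 (n(K) = 0*K = 0)
B(S) = 3 + S²
c(r, Q) = 0 (c(r, Q) = 0*(3 + Q²) = 0)
29*c(O(-6, 1), -20) = 29*0 = 0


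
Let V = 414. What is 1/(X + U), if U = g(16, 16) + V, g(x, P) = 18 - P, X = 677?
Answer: 1/1093 ≈ 0.00091491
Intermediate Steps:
U = 416 (U = (18 - 1*16) + 414 = (18 - 16) + 414 = 2 + 414 = 416)
1/(X + U) = 1/(677 + 416) = 1/1093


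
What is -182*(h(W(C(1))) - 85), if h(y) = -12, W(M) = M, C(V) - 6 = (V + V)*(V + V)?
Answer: 17654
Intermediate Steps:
C(V) = 6 + 4*V² (C(V) = 6 + (V + V)*(V + V) = 6 + (2*V)*(2*V) = 6 + 4*V²)
-182*(h(W(C(1))) - 85) = -182*(-12 - 85) = -182*(-97) = 17654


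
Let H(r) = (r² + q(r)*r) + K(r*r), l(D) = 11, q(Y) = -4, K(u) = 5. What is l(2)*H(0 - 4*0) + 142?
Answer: 197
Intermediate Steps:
H(r) = 5 + r² - 4*r (H(r) = (r² - 4*r) + 5 = 5 + r² - 4*r)
l(2)*H(0 - 4*0) + 142 = 11*(5 + (0 - 4*0)² - 4*(0 - 4*0)) + 142 = 11*(5 + (0 + 0)² - 4*(0 + 0)) + 142 = 11*(5 + 0² - 4*0) + 142 = 11*(5 + 0 + 0) + 142 = 11*5 + 142 = 55 + 142 = 197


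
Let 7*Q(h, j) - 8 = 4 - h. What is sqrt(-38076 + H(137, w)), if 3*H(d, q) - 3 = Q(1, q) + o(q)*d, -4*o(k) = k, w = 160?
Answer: 2*I*sqrt(488789)/7 ≈ 199.75*I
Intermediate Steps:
Q(h, j) = 12/7 - h/7 (Q(h, j) = 8/7 + (4 - h)/7 = 8/7 + (4/7 - h/7) = 12/7 - h/7)
o(k) = -k/4
H(d, q) = 32/21 - d*q/12 (H(d, q) = 1 + ((12/7 - 1/7*1) + (-q/4)*d)/3 = 1 + ((12/7 - 1/7) - d*q/4)/3 = 1 + (11/7 - d*q/4)/3 = 1 + (11/21 - d*q/12) = 32/21 - d*q/12)
sqrt(-38076 + H(137, w)) = sqrt(-38076 + (32/21 - 1/12*137*160)) = sqrt(-38076 + (32/21 - 5480/3)) = sqrt(-38076 - 12776/7) = sqrt(-279308/7) = 2*I*sqrt(488789)/7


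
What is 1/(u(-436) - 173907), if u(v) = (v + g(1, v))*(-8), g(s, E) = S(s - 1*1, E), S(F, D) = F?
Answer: -1/170419 ≈ -5.8679e-6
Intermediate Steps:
g(s, E) = -1 + s (g(s, E) = s - 1*1 = s - 1 = -1 + s)
u(v) = -8*v (u(v) = (v + (-1 + 1))*(-8) = (v + 0)*(-8) = v*(-8) = -8*v)
1/(u(-436) - 173907) = 1/(-8*(-436) - 173907) = 1/(3488 - 173907) = 1/(-170419) = -1/170419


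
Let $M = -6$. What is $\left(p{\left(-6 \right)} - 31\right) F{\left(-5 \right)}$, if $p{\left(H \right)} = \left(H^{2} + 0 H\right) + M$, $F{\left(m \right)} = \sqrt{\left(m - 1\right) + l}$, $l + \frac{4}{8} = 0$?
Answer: $- \frac{i \sqrt{26}}{2} \approx - 2.5495 i$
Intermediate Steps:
$l = - \frac{1}{2}$ ($l = - \frac{1}{2} + 0 = - \frac{1}{2} \approx -0.5$)
$F{\left(m \right)} = \sqrt{- \frac{3}{2} + m}$ ($F{\left(m \right)} = \sqrt{\left(m - 1\right) - \frac{1}{2}} = \sqrt{\left(-1 + m\right) - \frac{1}{2}} = \sqrt{- \frac{3}{2} + m}$)
$p{\left(H \right)} = -6 + H^{2}$ ($p{\left(H \right)} = \left(H^{2} + 0 H\right) - 6 = \left(H^{2} + 0\right) - 6 = H^{2} - 6 = -6 + H^{2}$)
$\left(p{\left(-6 \right)} - 31\right) F{\left(-5 \right)} = \left(\left(-6 + \left(-6\right)^{2}\right) - 31\right) \frac{\sqrt{-6 + 4 \left(-5\right)}}{2} = \left(\left(-6 + 36\right) - 31\right) \frac{\sqrt{-6 - 20}}{2} = \left(30 - 31\right) \frac{\sqrt{-26}}{2} = - \frac{i \sqrt{26}}{2}$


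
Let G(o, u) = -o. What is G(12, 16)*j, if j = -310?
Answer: 3720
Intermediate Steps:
G(12, 16)*j = -1*12*(-310) = -12*(-310) = 3720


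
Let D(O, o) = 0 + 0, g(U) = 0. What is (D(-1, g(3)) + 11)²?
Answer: 121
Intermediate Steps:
D(O, o) = 0
(D(-1, g(3)) + 11)² = (0 + 11)² = 11² = 121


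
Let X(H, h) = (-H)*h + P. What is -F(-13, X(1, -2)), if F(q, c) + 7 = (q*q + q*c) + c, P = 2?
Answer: -114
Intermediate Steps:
X(H, h) = 2 - H*h (X(H, h) = (-H)*h + 2 = -H*h + 2 = 2 - H*h)
F(q, c) = -7 + c + q² + c*q (F(q, c) = -7 + ((q*q + q*c) + c) = -7 + ((q² + c*q) + c) = -7 + (c + q² + c*q) = -7 + c + q² + c*q)
-F(-13, X(1, -2)) = -(-7 + (2 - 1*1*(-2)) + (-13)² + (2 - 1*1*(-2))*(-13)) = -(-7 + (2 + 2) + 169 + (2 + 2)*(-13)) = -(-7 + 4 + 169 + 4*(-13)) = -(-7 + 4 + 169 - 52) = -1*114 = -114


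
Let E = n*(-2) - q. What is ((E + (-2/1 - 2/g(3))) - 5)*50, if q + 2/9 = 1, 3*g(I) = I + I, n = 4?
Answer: -7550/9 ≈ -838.89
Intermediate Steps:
g(I) = 2*I/3 (g(I) = (I + I)/3 = (2*I)/3 = 2*I/3)
q = 7/9 (q = -2/9 + 1 = 7/9 ≈ 0.77778)
E = -79/9 (E = 4*(-2) - 1*7/9 = -8 - 7/9 = -79/9 ≈ -8.7778)
((E + (-2/1 - 2/g(3))) - 5)*50 = ((-79/9 + (-2/1 - 2/((⅔)*3))) - 5)*50 = ((-79/9 + (-2*1 - 2/2)) - 5)*50 = ((-79/9 + (-2 - 2*½)) - 5)*50 = ((-79/9 + (-2 - 1)) - 5)*50 = ((-79/9 - 3) - 5)*50 = (-106/9 - 5)*50 = -151/9*50 = -7550/9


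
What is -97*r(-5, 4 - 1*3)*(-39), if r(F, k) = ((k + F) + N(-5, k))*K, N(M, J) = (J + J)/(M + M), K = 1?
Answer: -79443/5 ≈ -15889.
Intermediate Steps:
N(M, J) = J/M (N(M, J) = (2*J)/((2*M)) = (2*J)*(1/(2*M)) = J/M)
r(F, k) = F + 4*k/5 (r(F, k) = ((k + F) + k/(-5))*1 = ((F + k) + k*(-⅕))*1 = ((F + k) - k/5)*1 = (F + 4*k/5)*1 = F + 4*k/5)
-97*r(-5, 4 - 1*3)*(-39) = -97*(-5 + 4*(4 - 1*3)/5)*(-39) = -97*(-5 + 4*(4 - 3)/5)*(-39) = -97*(-5 + (⅘)*1)*(-39) = -97*(-5 + ⅘)*(-39) = -97*(-21/5)*(-39) = (2037/5)*(-39) = -79443/5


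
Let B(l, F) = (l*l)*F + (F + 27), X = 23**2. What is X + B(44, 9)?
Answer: 17989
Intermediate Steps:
X = 529
B(l, F) = 27 + F + F*l**2 (B(l, F) = l**2*F + (27 + F) = F*l**2 + (27 + F) = 27 + F + F*l**2)
X + B(44, 9) = 529 + (27 + 9 + 9*44**2) = 529 + (27 + 9 + 9*1936) = 529 + (27 + 9 + 17424) = 529 + 17460 = 17989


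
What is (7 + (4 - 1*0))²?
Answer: 121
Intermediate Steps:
(7 + (4 - 1*0))² = (7 + (4 + 0))² = (7 + 4)² = 11² = 121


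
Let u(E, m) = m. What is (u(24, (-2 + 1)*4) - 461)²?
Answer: 216225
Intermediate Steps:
(u(24, (-2 + 1)*4) - 461)² = ((-2 + 1)*4 - 461)² = (-1*4 - 461)² = (-4 - 461)² = (-465)² = 216225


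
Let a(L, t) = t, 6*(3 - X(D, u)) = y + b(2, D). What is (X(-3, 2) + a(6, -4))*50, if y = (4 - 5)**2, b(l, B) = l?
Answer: -75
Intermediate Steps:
y = 1 (y = (-1)**2 = 1)
X(D, u) = 5/2 (X(D, u) = 3 - (1 + 2)/6 = 3 - 1/6*3 = 3 - 1/2 = 5/2)
(X(-3, 2) + a(6, -4))*50 = (5/2 - 4)*50 = -3/2*50 = -75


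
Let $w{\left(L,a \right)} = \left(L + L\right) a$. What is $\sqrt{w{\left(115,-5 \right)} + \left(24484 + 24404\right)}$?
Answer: $\sqrt{47738} \approx 218.49$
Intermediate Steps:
$w{\left(L,a \right)} = 2 L a$
$\sqrt{w{\left(115,-5 \right)} + \left(24484 + 24404\right)} = \sqrt{2 \cdot 115 \left(-5\right) + \left(24484 + 24404\right)} = \sqrt{-1150 + 48888} = \sqrt{47738}$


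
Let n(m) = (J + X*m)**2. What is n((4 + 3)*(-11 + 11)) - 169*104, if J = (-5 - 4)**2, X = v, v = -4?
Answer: -11015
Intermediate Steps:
X = -4
J = 81 (J = (-9)**2 = 81)
n(m) = (81 - 4*m)**2
n((4 + 3)*(-11 + 11)) - 169*104 = (-81 + 4*((4 + 3)*(-11 + 11)))**2 - 169*104 = (-81 + 4*(7*0))**2 - 17576 = (-81 + 4*0)**2 - 17576 = (-81 + 0)**2 - 17576 = (-81)**2 - 17576 = 6561 - 17576 = -11015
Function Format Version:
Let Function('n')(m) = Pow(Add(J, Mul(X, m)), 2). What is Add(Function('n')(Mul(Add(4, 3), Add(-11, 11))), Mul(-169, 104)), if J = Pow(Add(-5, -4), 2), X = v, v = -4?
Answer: -11015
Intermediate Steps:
X = -4
J = 81 (J = Pow(-9, 2) = 81)
Function('n')(m) = Pow(Add(81, Mul(-4, m)), 2)
Add(Function('n')(Mul(Add(4, 3), Add(-11, 11))), Mul(-169, 104)) = Add(Pow(Add(-81, Mul(4, Mul(Add(4, 3), Add(-11, 11)))), 2), Mul(-169, 104)) = Add(Pow(Add(-81, Mul(4, Mul(7, 0))), 2), -17576) = Add(Pow(Add(-81, Mul(4, 0)), 2), -17576) = Add(Pow(Add(-81, 0), 2), -17576) = Add(Pow(-81, 2), -17576) = Add(6561, -17576) = -11015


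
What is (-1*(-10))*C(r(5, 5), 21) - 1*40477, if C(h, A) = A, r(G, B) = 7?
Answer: -40267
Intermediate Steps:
(-1*(-10))*C(r(5, 5), 21) - 1*40477 = -1*(-10)*21 - 1*40477 = 10*21 - 40477 = 210 - 40477 = -40267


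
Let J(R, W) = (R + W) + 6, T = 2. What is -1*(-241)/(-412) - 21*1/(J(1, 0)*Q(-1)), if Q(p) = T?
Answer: -859/412 ≈ -2.0850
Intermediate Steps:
Q(p) = 2
J(R, W) = 6 + R + W
-1*(-241)/(-412) - 21*1/(J(1, 0)*Q(-1)) = -1*(-241)/(-412) - 21*1/(2*(6 + 1 + 0)) = 241*(-1/412) - 21/(7*2) = -241/412 - 21/14 = -241/412 - 21*1/14 = -241/412 - 3/2 = -859/412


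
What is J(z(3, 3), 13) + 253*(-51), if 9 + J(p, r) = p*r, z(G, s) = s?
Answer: -12873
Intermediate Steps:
J(p, r) = -9 + p*r
J(z(3, 3), 13) + 253*(-51) = (-9 + 3*13) + 253*(-51) = (-9 + 39) - 12903 = 30 - 12903 = -12873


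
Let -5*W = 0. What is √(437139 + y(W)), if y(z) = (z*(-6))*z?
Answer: 3*√48571 ≈ 661.17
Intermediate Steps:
W = 0 (W = -⅕*0 = 0)
y(z) = -6*z² (y(z) = (-6*z)*z = -6*z²)
√(437139 + y(W)) = √(437139 - 6*0²) = √(437139 - 6*0) = √(437139 + 0) = √437139 = 3*√48571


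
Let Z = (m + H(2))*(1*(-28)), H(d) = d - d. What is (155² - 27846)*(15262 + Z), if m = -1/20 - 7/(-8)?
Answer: -582278369/10 ≈ -5.8228e+7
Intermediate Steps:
m = 33/40 (m = -1*1/20 - 7*(-⅛) = -1/20 + 7/8 = 33/40 ≈ 0.82500)
H(d) = 0
Z = -231/10 (Z = (33/40 + 0)*(1*(-28)) = (33/40)*(-28) = -231/10 ≈ -23.100)
(155² - 27846)*(15262 + Z) = (155² - 27846)*(15262 - 231/10) = (24025 - 27846)*(152389/10) = -3821*152389/10 = -582278369/10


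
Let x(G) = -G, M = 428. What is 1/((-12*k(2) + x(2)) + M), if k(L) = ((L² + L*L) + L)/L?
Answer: 1/366 ≈ 0.0027322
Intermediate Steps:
k(L) = (L + 2*L²)/L (k(L) = ((L² + L²) + L)/L = (2*L² + L)/L = (L + 2*L²)/L)
1/((-12*k(2) + x(2)) + M) = 1/((-12*(1 + 2*2) - 1*2) + 428) = 1/((-12*(1 + 4) - 2) + 428) = 1/((-12*5 - 2) + 428) = 1/((-60 - 2) + 428) = 1/(-62 + 428) = 1/366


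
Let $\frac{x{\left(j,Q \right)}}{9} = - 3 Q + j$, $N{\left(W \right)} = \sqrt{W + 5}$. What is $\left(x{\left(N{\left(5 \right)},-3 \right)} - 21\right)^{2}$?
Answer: $4410 + 1080 \sqrt{10} \approx 7825.3$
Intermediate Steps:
$N{\left(W \right)} = \sqrt{5 + W}$
$x{\left(j,Q \right)} = - 27 Q + 9 j$ ($x{\left(j,Q \right)} = 9 \left(- 3 Q + j\right) = 9 \left(j - 3 Q\right) = - 27 Q + 9 j$)
$\left(x{\left(N{\left(5 \right)},-3 \right)} - 21\right)^{2} = \left(\left(\left(-27\right) \left(-3\right) + 9 \sqrt{5 + 5}\right) - 21\right)^{2} = \left(\left(81 + 9 \sqrt{10}\right) - 21\right)^{2} = \left(60 + 9 \sqrt{10}\right)^{2}$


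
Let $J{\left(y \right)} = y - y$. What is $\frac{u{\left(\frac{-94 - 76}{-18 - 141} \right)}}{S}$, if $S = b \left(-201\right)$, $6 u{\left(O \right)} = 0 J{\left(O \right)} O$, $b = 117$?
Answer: $0$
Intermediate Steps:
$J{\left(y \right)} = 0$
$u{\left(O \right)} = 0$ ($u{\left(O \right)} = \frac{0 \cdot 0 O}{6} = \frac{0 O}{6} = \frac{1}{6} \cdot 0 = 0$)
$S = -23517$ ($S = 117 \left(-201\right) = -23517$)
$\frac{u{\left(\frac{-94 - 76}{-18 - 141} \right)}}{S} = \frac{0}{-23517} = 0 \left(- \frac{1}{23517}\right) = 0$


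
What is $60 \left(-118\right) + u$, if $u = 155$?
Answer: $-6925$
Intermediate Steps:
$60 \left(-118\right) + u = 60 \left(-118\right) + 155 = -7080 + 155 = -6925$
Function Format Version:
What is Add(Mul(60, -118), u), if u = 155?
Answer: -6925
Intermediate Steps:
Add(Mul(60, -118), u) = Add(Mul(60, -118), 155) = Add(-7080, 155) = -6925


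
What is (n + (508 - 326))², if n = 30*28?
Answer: 1044484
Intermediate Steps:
n = 840
(n + (508 - 326))² = (840 + (508 - 326))² = (840 + 182)² = 1022² = 1044484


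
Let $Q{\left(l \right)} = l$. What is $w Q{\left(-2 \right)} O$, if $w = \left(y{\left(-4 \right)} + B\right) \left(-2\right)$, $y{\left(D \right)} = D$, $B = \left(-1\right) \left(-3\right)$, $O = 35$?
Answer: $-140$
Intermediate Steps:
$B = 3$
$w = 2$ ($w = \left(-4 + 3\right) \left(-2\right) = \left(-1\right) \left(-2\right) = 2$)
$w Q{\left(-2 \right)} O = 2 \left(-2\right) 35 = \left(-4\right) 35 = -140$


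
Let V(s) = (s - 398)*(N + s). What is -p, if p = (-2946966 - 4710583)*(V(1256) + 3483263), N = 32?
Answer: 35135645132483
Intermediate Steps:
V(s) = (-398 + s)*(32 + s) (V(s) = (s - 398)*(32 + s) = (-398 + s)*(32 + s))
p = -35135645132483 (p = (-2946966 - 4710583)*((-12736 + 1256**2 - 366*1256) + 3483263) = -7657549*((-12736 + 1577536 - 459696) + 3483263) = -7657549*(1105104 + 3483263) = -7657549*4588367 = -35135645132483)
-p = -1*(-35135645132483) = 35135645132483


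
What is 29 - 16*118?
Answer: -1859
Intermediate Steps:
29 - 16*118 = 29 - 1888 = -1859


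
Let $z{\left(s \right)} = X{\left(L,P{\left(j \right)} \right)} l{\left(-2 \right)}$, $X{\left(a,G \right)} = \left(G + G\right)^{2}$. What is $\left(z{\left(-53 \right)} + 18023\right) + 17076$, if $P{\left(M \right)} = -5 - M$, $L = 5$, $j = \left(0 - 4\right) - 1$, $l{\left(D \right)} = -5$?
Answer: $35099$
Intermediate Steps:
$j = -5$ ($j = -4 - 1 = -5$)
$X{\left(a,G \right)} = 4 G^{2}$ ($X{\left(a,G \right)} = \left(2 G\right)^{2} = 4 G^{2}$)
$z{\left(s \right)} = 0$ ($z{\left(s \right)} = 4 \left(-5 - -5\right)^{2} \left(-5\right) = 4 \left(-5 + 5\right)^{2} \left(-5\right) = 4 \cdot 0^{2} \left(-5\right) = 4 \cdot 0 \left(-5\right) = 0 \left(-5\right) = 0$)
$\left(z{\left(-53 \right)} + 18023\right) + 17076 = \left(0 + 18023\right) + 17076 = 18023 + 17076 = 35099$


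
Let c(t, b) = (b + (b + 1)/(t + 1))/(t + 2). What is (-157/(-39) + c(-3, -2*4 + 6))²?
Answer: 185761/6084 ≈ 30.533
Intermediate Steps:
c(t, b) = (b + (1 + b)/(1 + t))/(2 + t)
(-157/(-39) + c(-3, -2*4 + 6))² = (-157/(-39) + (1 + 2*(-2*4 + 6) + (-2*4 + 6)*(-3))/(2 + (-3)² + 3*(-3)))² = (-157*(-1/39) + (1 + 2*(-8 + 6) + (-8 + 6)*(-3))/(2 + 9 - 9))² = (157/39 + (1 + 2*(-2) - 2*(-3))/2)² = (157/39 + (1 - 4 + 6)/2)² = (157/39 + (½)*3)² = (157/39 + 3/2)² = (431/78)² = 185761/6084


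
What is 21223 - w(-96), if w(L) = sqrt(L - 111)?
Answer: 21223 - 3*I*sqrt(23) ≈ 21223.0 - 14.387*I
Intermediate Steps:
w(L) = sqrt(-111 + L)
21223 - w(-96) = 21223 - sqrt(-111 - 96) = 21223 - sqrt(-207) = 21223 - 3*I*sqrt(23)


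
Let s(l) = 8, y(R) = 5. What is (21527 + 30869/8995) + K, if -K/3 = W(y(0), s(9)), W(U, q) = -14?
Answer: 194044024/8995 ≈ 21572.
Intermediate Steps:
K = 42 (K = -3*(-14) = 42)
(21527 + 30869/8995) + K = (21527 + 30869/8995) + 42 = 193666234/8995 + 42 = 194044024/8995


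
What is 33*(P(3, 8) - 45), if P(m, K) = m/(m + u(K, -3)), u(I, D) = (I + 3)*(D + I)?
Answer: -86031/58 ≈ -1483.3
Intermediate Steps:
u(I, D) = (3 + I)*(D + I)
P(m, K) = m/(-9 + m + K²) (P(m, K) = m/(m + (K² + 3*(-3) + 3*K - 3*K)) = m/(m + (K² - 9 + 3*K - 3*K)) = m/(m + (-9 + K²)) = m/(-9 + m + K²))
33*(P(3, 8) - 45) = 33*(3/(-9 + 3 + 8²) - 45) = 33*(3/(-9 + 3 + 64) - 45) = 33*(3/58 - 45) = 33*(-2607/58) = -86031/58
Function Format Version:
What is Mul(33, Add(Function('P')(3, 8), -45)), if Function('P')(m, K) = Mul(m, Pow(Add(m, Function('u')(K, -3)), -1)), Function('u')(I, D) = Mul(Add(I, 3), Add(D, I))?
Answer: Rational(-86031, 58) ≈ -1483.3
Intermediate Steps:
Function('u')(I, D) = Mul(Add(3, I), Add(D, I))
Function('P')(m, K) = Mul(m, Pow(Add(-9, m, Pow(K, 2)), -1)) (Function('P')(m, K) = Mul(m, Pow(Add(m, Add(Pow(K, 2), Mul(3, -3), Mul(3, K), Mul(-3, K))), -1)) = Mul(m, Pow(Add(m, Add(Pow(K, 2), -9, Mul(3, K), Mul(-3, K))), -1)) = Mul(m, Pow(Add(m, Add(-9, Pow(K, 2))), -1)) = Mul(m, Pow(Add(-9, m, Pow(K, 2)), -1)))
Mul(33, Add(Function('P')(3, 8), -45)) = Mul(33, Add(Mul(3, Pow(Add(-9, 3, Pow(8, 2)), -1)), -45)) = Mul(33, Add(Mul(3, Pow(Add(-9, 3, 64), -1)), -45)) = Mul(33, Add(Mul(3, Pow(58, -1)), -45)) = Mul(33, Add(Mul(3, Rational(1, 58)), -45)) = Mul(33, Add(Rational(3, 58), -45)) = Mul(33, Rational(-2607, 58)) = Rational(-86031, 58)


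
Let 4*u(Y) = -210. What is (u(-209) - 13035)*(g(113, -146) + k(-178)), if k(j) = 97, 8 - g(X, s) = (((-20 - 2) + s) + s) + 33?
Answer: -5051775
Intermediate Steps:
g(X, s) = -3 - 2*s (g(X, s) = 8 - ((((-20 - 2) + s) + s) + 33) = 8 - (((-22 + s) + s) + 33) = 8 - ((-22 + 2*s) + 33) = 8 - (11 + 2*s) = 8 + (-11 - 2*s) = -3 - 2*s)
u(Y) = -105/2 (u(Y) = (1/4)*(-210) = -105/2)
(u(-209) - 13035)*(g(113, -146) + k(-178)) = (-105/2 - 13035)*((-3 - 2*(-146)) + 97) = -26175*((-3 + 292) + 97)/2 = -26175*(289 + 97)/2 = -26175/2*386 = -5051775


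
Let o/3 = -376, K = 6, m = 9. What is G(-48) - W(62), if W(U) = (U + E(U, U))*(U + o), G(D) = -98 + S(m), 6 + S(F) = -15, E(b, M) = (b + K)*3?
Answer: 283437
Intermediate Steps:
E(b, M) = 18 + 3*b (E(b, M) = (b + 6)*3 = (6 + b)*3 = 18 + 3*b)
S(F) = -21 (S(F) = -6 - 15 = -21)
o = -1128 (o = 3*(-376) = -1128)
G(D) = -119 (G(D) = -98 - 21 = -119)
W(U) = (-1128 + U)*(18 + 4*U) (W(U) = (U + (18 + 3*U))*(U - 1128) = (18 + 4*U)*(-1128 + U) = (-1128 + U)*(18 + 4*U))
G(-48) - W(62) = -119 - (-20304 - 4494*62 + 4*62**2) = -119 - (-20304 - 278628 + 4*3844) = -119 - (-20304 - 278628 + 15376) = -119 - 1*(-283556) = -119 + 283556 = 283437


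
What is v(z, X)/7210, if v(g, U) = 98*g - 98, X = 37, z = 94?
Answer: 651/515 ≈ 1.2641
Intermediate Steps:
v(g, U) = -98 + 98*g
v(z, X)/7210 = (-98 + 98*94)/7210 = (-98 + 9212)*(1/7210) = 9114*(1/7210) = 651/515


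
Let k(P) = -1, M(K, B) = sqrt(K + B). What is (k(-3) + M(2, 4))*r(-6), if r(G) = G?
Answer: 6 - 6*sqrt(6) ≈ -8.6969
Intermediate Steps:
M(K, B) = sqrt(B + K)
(k(-3) + M(2, 4))*r(-6) = (-1 + sqrt(4 + 2))*(-6) = (-1 + sqrt(6))*(-6) = 6 - 6*sqrt(6)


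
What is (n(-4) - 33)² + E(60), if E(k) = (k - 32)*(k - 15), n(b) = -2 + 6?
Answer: 2101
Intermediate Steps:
n(b) = 4
E(k) = (-32 + k)*(-15 + k)
(n(-4) - 33)² + E(60) = (4 - 33)² + (480 + 60² - 47*60) = (-29)² + (480 + 3600 - 2820) = 841 + 1260 = 2101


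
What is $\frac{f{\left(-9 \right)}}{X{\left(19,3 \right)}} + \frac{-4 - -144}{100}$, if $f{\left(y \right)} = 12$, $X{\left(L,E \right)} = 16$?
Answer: $\frac{43}{20} \approx 2.15$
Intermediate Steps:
$\frac{f{\left(-9 \right)}}{X{\left(19,3 \right)}} + \frac{-4 - -144}{100} = \frac{12}{16} + \frac{-4 - -144}{100} = 12 \cdot \frac{1}{16} + \left(-4 + 144\right) \frac{1}{100} = \frac{3}{4} + 140 \cdot \frac{1}{100} = \frac{3}{4} + \frac{7}{5} = \frac{43}{20}$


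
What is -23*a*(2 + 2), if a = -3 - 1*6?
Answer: 828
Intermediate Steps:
a = -9 (a = -3 - 6 = -9)
-23*a*(2 + 2) = -(-207)*(2 + 2) = -(-207)*4 = -23*(-36) = 828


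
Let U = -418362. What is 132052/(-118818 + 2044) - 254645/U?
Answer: -1822115971/3489557442 ≈ -0.52216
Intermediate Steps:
132052/(-118818 + 2044) - 254645/U = 132052/(-118818 + 2044) - 254645/(-418362) = 132052/(-116774) - 254645*(-1/418362) = 132052*(-1/116774) + 254645/418362 = -66026/58387 + 254645/418362 = -1822115971/3489557442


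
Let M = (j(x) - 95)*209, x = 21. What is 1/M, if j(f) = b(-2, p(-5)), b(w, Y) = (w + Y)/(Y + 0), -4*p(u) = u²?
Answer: -25/489478 ≈ -5.1075e-5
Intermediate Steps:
p(u) = -u²/4
b(w, Y) = (Y + w)/Y
j(f) = 33/25 (j(f) = (-¼*(-5)² - 2)/((-¼*(-5)²)) = (-¼*25 - 2)/((-¼*25)) = (-25/4 - 2)/(-25/4) = -4/25*(-33/4) = 33/25)
M = -489478/25 (M = (33/25 - 95)*209 = -2342/25*209 = -489478/25 ≈ -19579.)
1/M = 1/(-489478/25) = -25/489478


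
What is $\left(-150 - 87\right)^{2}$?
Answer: $56169$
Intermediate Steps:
$\left(-150 - 87\right)^{2} = \left(-237\right)^{2} = 56169$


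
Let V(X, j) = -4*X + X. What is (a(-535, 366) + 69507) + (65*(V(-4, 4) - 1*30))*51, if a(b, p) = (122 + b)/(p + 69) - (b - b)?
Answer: 4278682/435 ≈ 9836.0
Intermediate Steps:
V(X, j) = -3*X
a(b, p) = (122 + b)/(69 + p) (a(b, p) = (122 + b)/(69 + p) - 1*0 = (122 + b)/(69 + p) + 0 = (122 + b)/(69 + p))
(a(-535, 366) + 69507) + (65*(V(-4, 4) - 1*30))*51 = ((122 - 535)/(69 + 366) + 69507) + (65*(-3*(-4) - 1*30))*51 = (-413/435 + 69507) + (65*(12 - 30))*51 = ((1/435)*(-413) + 69507) + (65*(-18))*51 = (-413/435 + 69507) - 1170*51 = 30235132/435 - 59670 = 4278682/435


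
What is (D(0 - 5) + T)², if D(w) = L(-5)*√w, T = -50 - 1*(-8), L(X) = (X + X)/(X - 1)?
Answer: 15751/9 - 140*I*√5 ≈ 1750.1 - 313.05*I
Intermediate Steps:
L(X) = 2*X/(-1 + X) (L(X) = (2*X)/(-1 + X) = 2*X/(-1 + X))
T = -42 (T = -50 + 8 = -42)
D(w) = 5*√w/3 (D(w) = (2*(-5)/(-1 - 5))*√w = (2*(-5)/(-6))*√w = (2*(-5)*(-⅙))*√w = 5*√w/3)
(D(0 - 5) + T)² = (5*√(0 - 5)/3 - 42)² = (5*√(-5)/3 - 42)² = (5*(I*√5)/3 - 42)² = (5*I*√5/3 - 42)² = (-42 + 5*I*√5/3)²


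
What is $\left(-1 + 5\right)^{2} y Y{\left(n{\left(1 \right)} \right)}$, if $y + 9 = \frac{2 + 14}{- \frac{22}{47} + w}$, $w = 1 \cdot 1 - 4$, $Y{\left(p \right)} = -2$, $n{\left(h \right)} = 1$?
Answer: $\frac{71008}{163} \approx 435.63$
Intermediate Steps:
$w = -3$ ($w = 1 - 4 = -3$)
$y = - \frac{2219}{163}$ ($y = -9 + \frac{2 + 14}{- \frac{22}{47} - 3} = -9 + \frac{16}{\left(-22\right) \frac{1}{47} - 3} = -9 + \frac{16}{- \frac{22}{47} - 3} = -9 + \frac{16}{- \frac{163}{47}} = -9 + 16 \left(- \frac{47}{163}\right) = -9 - \frac{752}{163} = - \frac{2219}{163} \approx -13.613$)
$\left(-1 + 5\right)^{2} y Y{\left(n{\left(1 \right)} \right)} = \left(-1 + 5\right)^{2} \left(- \frac{2219}{163}\right) \left(-2\right) = 4^{2} \left(- \frac{2219}{163}\right) \left(-2\right) = 16 \left(- \frac{2219}{163}\right) \left(-2\right) = \left(- \frac{35504}{163}\right) \left(-2\right) = \frac{71008}{163}$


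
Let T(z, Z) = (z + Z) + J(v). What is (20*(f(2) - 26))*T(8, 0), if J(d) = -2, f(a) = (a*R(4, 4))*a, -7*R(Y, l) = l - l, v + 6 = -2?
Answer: -3120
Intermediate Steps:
v = -8 (v = -6 - 2 = -8)
R(Y, l) = 0 (R(Y, l) = -(l - l)/7 = -⅐*0 = 0)
f(a) = 0 (f(a) = (a*0)*a = 0*a = 0)
T(z, Z) = -2 + Z + z (T(z, Z) = (z + Z) - 2 = (Z + z) - 2 = -2 + Z + z)
(20*(f(2) - 26))*T(8, 0) = (20*(0 - 26))*(-2 + 0 + 8) = (20*(-26))*6 = -520*6 = -3120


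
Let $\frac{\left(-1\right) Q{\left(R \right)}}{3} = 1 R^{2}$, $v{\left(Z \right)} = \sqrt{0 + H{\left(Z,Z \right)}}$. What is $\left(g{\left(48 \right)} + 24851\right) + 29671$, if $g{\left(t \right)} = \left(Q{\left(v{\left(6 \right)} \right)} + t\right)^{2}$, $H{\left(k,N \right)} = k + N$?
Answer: $54666$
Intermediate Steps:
$H{\left(k,N \right)} = N + k$
$v{\left(Z \right)} = \sqrt{2} \sqrt{Z}$ ($v{\left(Z \right)} = \sqrt{0 + \left(Z + Z\right)} = \sqrt{0 + 2 Z} = \sqrt{2 Z} = \sqrt{2} \sqrt{Z}$)
$Q{\left(R \right)} = - 3 R^{2}$ ($Q{\left(R \right)} = - 3 \cdot 1 R^{2} = - 3 R^{2}$)
$g{\left(t \right)} = \left(-36 + t\right)^{2}$ ($g{\left(t \right)} = \left(- 3 \left(\sqrt{2} \sqrt{6}\right)^{2} + t\right)^{2} = \left(- 3 \left(2 \sqrt{3}\right)^{2} + t\right)^{2} = \left(\left(-3\right) 12 + t\right)^{2} = \left(-36 + t\right)^{2}$)
$\left(g{\left(48 \right)} + 24851\right) + 29671 = \left(\left(-36 + 48\right)^{2} + 24851\right) + 29671 = \left(12^{2} + 24851\right) + 29671 = \left(144 + 24851\right) + 29671 = 24995 + 29671 = 54666$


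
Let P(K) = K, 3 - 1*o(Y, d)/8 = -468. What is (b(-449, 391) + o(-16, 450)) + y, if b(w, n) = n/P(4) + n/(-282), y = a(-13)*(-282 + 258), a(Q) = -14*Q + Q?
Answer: -108083/564 ≈ -191.64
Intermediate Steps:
o(Y, d) = 3768 (o(Y, d) = 24 - 8*(-468) = 24 + 3744 = 3768)
a(Q) = -13*Q
y = -4056 (y = (-13*(-13))*(-282 + 258) = 169*(-24) = -4056)
b(w, n) = 139*n/564 (b(w, n) = n/4 + n/(-282) = n*(¼) + n*(-1/282) = n/4 - n/282 = 139*n/564)
(b(-449, 391) + o(-16, 450)) + y = ((139/564)*391 + 3768) - 4056 = (54349/564 + 3768) - 4056 = 2179501/564 - 4056 = -108083/564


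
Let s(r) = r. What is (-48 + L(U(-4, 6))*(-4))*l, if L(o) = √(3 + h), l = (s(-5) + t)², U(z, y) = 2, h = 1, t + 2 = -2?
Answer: -4536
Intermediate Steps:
t = -4 (t = -2 - 2 = -4)
l = 81 (l = (-5 - 4)² = (-9)² = 81)
L(o) = 2 (L(o) = √(3 + 1) = √4 = 2)
(-48 + L(U(-4, 6))*(-4))*l = (-48 + 2*(-4))*81 = (-48 - 8)*81 = -56*81 = -4536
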